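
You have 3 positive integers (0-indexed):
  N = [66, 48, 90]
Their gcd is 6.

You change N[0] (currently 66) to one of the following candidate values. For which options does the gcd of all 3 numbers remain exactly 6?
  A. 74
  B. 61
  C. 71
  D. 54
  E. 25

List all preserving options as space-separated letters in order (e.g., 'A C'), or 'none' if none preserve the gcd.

Old gcd = 6; gcd of others (without N[0]) = 6
New gcd for candidate v: gcd(6, v). Preserves old gcd iff gcd(6, v) = 6.
  Option A: v=74, gcd(6,74)=2 -> changes
  Option B: v=61, gcd(6,61)=1 -> changes
  Option C: v=71, gcd(6,71)=1 -> changes
  Option D: v=54, gcd(6,54)=6 -> preserves
  Option E: v=25, gcd(6,25)=1 -> changes

Answer: D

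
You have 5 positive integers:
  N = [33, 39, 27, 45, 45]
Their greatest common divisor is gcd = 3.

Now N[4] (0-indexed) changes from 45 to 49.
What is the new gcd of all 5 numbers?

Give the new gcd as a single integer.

Answer: 1

Derivation:
Numbers: [33, 39, 27, 45, 45], gcd = 3
Change: index 4, 45 -> 49
gcd of the OTHER numbers (without index 4): gcd([33, 39, 27, 45]) = 3
New gcd = gcd(g_others, new_val) = gcd(3, 49) = 1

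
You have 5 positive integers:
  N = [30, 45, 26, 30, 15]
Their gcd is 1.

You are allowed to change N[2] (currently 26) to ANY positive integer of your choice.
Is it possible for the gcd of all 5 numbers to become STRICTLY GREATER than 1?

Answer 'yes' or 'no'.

Answer: yes

Derivation:
Current gcd = 1
gcd of all OTHER numbers (without N[2]=26): gcd([30, 45, 30, 15]) = 15
The new gcd after any change is gcd(15, new_value).
This can be at most 15.
Since 15 > old gcd 1, the gcd CAN increase (e.g., set N[2] = 15).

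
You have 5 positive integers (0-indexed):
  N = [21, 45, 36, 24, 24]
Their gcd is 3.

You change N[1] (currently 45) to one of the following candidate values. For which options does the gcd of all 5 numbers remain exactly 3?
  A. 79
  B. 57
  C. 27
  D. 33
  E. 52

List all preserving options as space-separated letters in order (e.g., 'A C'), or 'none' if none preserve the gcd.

Answer: B C D

Derivation:
Old gcd = 3; gcd of others (without N[1]) = 3
New gcd for candidate v: gcd(3, v). Preserves old gcd iff gcd(3, v) = 3.
  Option A: v=79, gcd(3,79)=1 -> changes
  Option B: v=57, gcd(3,57)=3 -> preserves
  Option C: v=27, gcd(3,27)=3 -> preserves
  Option D: v=33, gcd(3,33)=3 -> preserves
  Option E: v=52, gcd(3,52)=1 -> changes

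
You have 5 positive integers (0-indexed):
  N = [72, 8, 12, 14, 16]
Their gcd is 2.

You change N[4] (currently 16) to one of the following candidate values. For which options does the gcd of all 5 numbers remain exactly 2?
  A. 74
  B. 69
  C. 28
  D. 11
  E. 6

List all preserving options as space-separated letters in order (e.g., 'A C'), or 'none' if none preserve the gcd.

Old gcd = 2; gcd of others (without N[4]) = 2
New gcd for candidate v: gcd(2, v). Preserves old gcd iff gcd(2, v) = 2.
  Option A: v=74, gcd(2,74)=2 -> preserves
  Option B: v=69, gcd(2,69)=1 -> changes
  Option C: v=28, gcd(2,28)=2 -> preserves
  Option D: v=11, gcd(2,11)=1 -> changes
  Option E: v=6, gcd(2,6)=2 -> preserves

Answer: A C E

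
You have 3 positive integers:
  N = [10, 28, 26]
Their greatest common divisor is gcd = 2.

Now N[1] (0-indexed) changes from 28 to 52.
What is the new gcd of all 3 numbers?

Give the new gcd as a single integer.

Answer: 2

Derivation:
Numbers: [10, 28, 26], gcd = 2
Change: index 1, 28 -> 52
gcd of the OTHER numbers (without index 1): gcd([10, 26]) = 2
New gcd = gcd(g_others, new_val) = gcd(2, 52) = 2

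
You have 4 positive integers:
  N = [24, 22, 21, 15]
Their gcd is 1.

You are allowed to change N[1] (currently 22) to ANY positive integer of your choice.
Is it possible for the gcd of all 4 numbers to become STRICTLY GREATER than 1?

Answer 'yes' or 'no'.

Answer: yes

Derivation:
Current gcd = 1
gcd of all OTHER numbers (without N[1]=22): gcd([24, 21, 15]) = 3
The new gcd after any change is gcd(3, new_value).
This can be at most 3.
Since 3 > old gcd 1, the gcd CAN increase (e.g., set N[1] = 3).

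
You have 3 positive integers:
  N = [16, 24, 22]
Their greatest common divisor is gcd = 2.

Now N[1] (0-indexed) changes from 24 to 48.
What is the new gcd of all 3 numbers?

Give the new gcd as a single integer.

Numbers: [16, 24, 22], gcd = 2
Change: index 1, 24 -> 48
gcd of the OTHER numbers (without index 1): gcd([16, 22]) = 2
New gcd = gcd(g_others, new_val) = gcd(2, 48) = 2

Answer: 2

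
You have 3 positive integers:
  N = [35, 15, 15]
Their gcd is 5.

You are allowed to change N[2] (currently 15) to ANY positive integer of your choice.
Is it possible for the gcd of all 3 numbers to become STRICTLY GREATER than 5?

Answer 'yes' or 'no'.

Answer: no

Derivation:
Current gcd = 5
gcd of all OTHER numbers (without N[2]=15): gcd([35, 15]) = 5
The new gcd after any change is gcd(5, new_value).
This can be at most 5.
Since 5 = old gcd 5, the gcd can only stay the same or decrease.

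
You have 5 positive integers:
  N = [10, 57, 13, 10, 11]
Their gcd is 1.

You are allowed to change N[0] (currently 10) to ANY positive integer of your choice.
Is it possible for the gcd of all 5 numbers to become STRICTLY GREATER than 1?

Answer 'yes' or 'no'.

Answer: no

Derivation:
Current gcd = 1
gcd of all OTHER numbers (without N[0]=10): gcd([57, 13, 10, 11]) = 1
The new gcd after any change is gcd(1, new_value).
This can be at most 1.
Since 1 = old gcd 1, the gcd can only stay the same or decrease.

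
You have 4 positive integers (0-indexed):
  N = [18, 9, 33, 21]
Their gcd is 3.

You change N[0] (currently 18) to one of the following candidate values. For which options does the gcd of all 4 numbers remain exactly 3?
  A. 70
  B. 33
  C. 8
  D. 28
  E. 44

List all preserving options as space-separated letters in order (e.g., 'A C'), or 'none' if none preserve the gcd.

Answer: B

Derivation:
Old gcd = 3; gcd of others (without N[0]) = 3
New gcd for candidate v: gcd(3, v). Preserves old gcd iff gcd(3, v) = 3.
  Option A: v=70, gcd(3,70)=1 -> changes
  Option B: v=33, gcd(3,33)=3 -> preserves
  Option C: v=8, gcd(3,8)=1 -> changes
  Option D: v=28, gcd(3,28)=1 -> changes
  Option E: v=44, gcd(3,44)=1 -> changes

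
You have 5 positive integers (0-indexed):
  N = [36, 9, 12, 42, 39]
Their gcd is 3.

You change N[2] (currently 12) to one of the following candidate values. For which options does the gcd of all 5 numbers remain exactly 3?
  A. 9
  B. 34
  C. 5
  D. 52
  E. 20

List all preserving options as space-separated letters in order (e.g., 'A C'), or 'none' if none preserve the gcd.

Old gcd = 3; gcd of others (without N[2]) = 3
New gcd for candidate v: gcd(3, v). Preserves old gcd iff gcd(3, v) = 3.
  Option A: v=9, gcd(3,9)=3 -> preserves
  Option B: v=34, gcd(3,34)=1 -> changes
  Option C: v=5, gcd(3,5)=1 -> changes
  Option D: v=52, gcd(3,52)=1 -> changes
  Option E: v=20, gcd(3,20)=1 -> changes

Answer: A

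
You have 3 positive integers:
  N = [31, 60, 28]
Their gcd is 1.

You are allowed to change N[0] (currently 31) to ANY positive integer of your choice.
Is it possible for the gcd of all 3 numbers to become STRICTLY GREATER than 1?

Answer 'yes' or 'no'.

Answer: yes

Derivation:
Current gcd = 1
gcd of all OTHER numbers (without N[0]=31): gcd([60, 28]) = 4
The new gcd after any change is gcd(4, new_value).
This can be at most 4.
Since 4 > old gcd 1, the gcd CAN increase (e.g., set N[0] = 4).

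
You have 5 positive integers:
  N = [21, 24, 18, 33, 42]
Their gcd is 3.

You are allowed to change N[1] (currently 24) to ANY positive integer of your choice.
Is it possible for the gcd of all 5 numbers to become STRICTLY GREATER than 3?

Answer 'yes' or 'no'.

Answer: no

Derivation:
Current gcd = 3
gcd of all OTHER numbers (without N[1]=24): gcd([21, 18, 33, 42]) = 3
The new gcd after any change is gcd(3, new_value).
This can be at most 3.
Since 3 = old gcd 3, the gcd can only stay the same or decrease.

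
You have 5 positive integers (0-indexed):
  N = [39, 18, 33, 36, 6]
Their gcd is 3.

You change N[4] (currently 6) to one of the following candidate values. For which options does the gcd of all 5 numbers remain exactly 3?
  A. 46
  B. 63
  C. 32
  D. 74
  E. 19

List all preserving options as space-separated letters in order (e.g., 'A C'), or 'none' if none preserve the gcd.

Old gcd = 3; gcd of others (without N[4]) = 3
New gcd for candidate v: gcd(3, v). Preserves old gcd iff gcd(3, v) = 3.
  Option A: v=46, gcd(3,46)=1 -> changes
  Option B: v=63, gcd(3,63)=3 -> preserves
  Option C: v=32, gcd(3,32)=1 -> changes
  Option D: v=74, gcd(3,74)=1 -> changes
  Option E: v=19, gcd(3,19)=1 -> changes

Answer: B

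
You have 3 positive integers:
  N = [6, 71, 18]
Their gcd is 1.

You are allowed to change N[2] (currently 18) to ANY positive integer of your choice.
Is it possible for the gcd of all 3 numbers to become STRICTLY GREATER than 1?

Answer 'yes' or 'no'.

Answer: no

Derivation:
Current gcd = 1
gcd of all OTHER numbers (without N[2]=18): gcd([6, 71]) = 1
The new gcd after any change is gcd(1, new_value).
This can be at most 1.
Since 1 = old gcd 1, the gcd can only stay the same or decrease.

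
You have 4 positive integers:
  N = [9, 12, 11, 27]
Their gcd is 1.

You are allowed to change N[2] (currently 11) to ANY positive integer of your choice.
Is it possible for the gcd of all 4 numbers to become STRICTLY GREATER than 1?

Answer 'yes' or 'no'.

Current gcd = 1
gcd of all OTHER numbers (without N[2]=11): gcd([9, 12, 27]) = 3
The new gcd after any change is gcd(3, new_value).
This can be at most 3.
Since 3 > old gcd 1, the gcd CAN increase (e.g., set N[2] = 3).

Answer: yes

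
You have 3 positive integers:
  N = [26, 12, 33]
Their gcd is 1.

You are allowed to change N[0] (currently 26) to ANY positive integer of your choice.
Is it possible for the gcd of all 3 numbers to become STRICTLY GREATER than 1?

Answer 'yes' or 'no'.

Answer: yes

Derivation:
Current gcd = 1
gcd of all OTHER numbers (without N[0]=26): gcd([12, 33]) = 3
The new gcd after any change is gcd(3, new_value).
This can be at most 3.
Since 3 > old gcd 1, the gcd CAN increase (e.g., set N[0] = 3).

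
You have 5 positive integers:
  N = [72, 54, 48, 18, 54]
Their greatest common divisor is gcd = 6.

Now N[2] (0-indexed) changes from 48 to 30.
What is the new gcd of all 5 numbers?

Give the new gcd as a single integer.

Answer: 6

Derivation:
Numbers: [72, 54, 48, 18, 54], gcd = 6
Change: index 2, 48 -> 30
gcd of the OTHER numbers (without index 2): gcd([72, 54, 18, 54]) = 18
New gcd = gcd(g_others, new_val) = gcd(18, 30) = 6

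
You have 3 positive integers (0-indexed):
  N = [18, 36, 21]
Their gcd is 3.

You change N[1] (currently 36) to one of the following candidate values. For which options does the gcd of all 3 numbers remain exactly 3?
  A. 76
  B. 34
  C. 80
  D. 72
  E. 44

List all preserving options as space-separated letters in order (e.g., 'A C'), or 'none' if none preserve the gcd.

Answer: D

Derivation:
Old gcd = 3; gcd of others (without N[1]) = 3
New gcd for candidate v: gcd(3, v). Preserves old gcd iff gcd(3, v) = 3.
  Option A: v=76, gcd(3,76)=1 -> changes
  Option B: v=34, gcd(3,34)=1 -> changes
  Option C: v=80, gcd(3,80)=1 -> changes
  Option D: v=72, gcd(3,72)=3 -> preserves
  Option E: v=44, gcd(3,44)=1 -> changes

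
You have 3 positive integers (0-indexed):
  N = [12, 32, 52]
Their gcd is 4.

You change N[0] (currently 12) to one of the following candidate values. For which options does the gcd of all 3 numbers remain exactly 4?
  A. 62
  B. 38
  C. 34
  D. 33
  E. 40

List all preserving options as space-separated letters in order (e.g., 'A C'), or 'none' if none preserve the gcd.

Old gcd = 4; gcd of others (without N[0]) = 4
New gcd for candidate v: gcd(4, v). Preserves old gcd iff gcd(4, v) = 4.
  Option A: v=62, gcd(4,62)=2 -> changes
  Option B: v=38, gcd(4,38)=2 -> changes
  Option C: v=34, gcd(4,34)=2 -> changes
  Option D: v=33, gcd(4,33)=1 -> changes
  Option E: v=40, gcd(4,40)=4 -> preserves

Answer: E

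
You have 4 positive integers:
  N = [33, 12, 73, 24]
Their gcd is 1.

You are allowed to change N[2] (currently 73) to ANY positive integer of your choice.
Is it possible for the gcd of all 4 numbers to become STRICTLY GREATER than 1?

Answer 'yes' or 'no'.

Answer: yes

Derivation:
Current gcd = 1
gcd of all OTHER numbers (without N[2]=73): gcd([33, 12, 24]) = 3
The new gcd after any change is gcd(3, new_value).
This can be at most 3.
Since 3 > old gcd 1, the gcd CAN increase (e.g., set N[2] = 3).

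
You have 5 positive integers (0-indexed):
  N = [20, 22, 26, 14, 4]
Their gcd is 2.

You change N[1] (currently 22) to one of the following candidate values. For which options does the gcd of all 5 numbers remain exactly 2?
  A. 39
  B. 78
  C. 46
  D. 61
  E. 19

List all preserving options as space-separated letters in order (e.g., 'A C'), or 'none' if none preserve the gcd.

Old gcd = 2; gcd of others (without N[1]) = 2
New gcd for candidate v: gcd(2, v). Preserves old gcd iff gcd(2, v) = 2.
  Option A: v=39, gcd(2,39)=1 -> changes
  Option B: v=78, gcd(2,78)=2 -> preserves
  Option C: v=46, gcd(2,46)=2 -> preserves
  Option D: v=61, gcd(2,61)=1 -> changes
  Option E: v=19, gcd(2,19)=1 -> changes

Answer: B C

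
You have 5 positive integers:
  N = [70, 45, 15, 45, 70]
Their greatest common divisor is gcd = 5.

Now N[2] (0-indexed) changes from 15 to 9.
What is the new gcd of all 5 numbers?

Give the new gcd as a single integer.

Numbers: [70, 45, 15, 45, 70], gcd = 5
Change: index 2, 15 -> 9
gcd of the OTHER numbers (without index 2): gcd([70, 45, 45, 70]) = 5
New gcd = gcd(g_others, new_val) = gcd(5, 9) = 1

Answer: 1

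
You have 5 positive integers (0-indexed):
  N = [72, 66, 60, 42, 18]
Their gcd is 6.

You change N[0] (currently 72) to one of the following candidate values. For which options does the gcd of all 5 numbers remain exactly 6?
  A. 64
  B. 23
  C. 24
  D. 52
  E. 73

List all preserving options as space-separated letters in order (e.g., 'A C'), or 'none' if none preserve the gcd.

Answer: C

Derivation:
Old gcd = 6; gcd of others (without N[0]) = 6
New gcd for candidate v: gcd(6, v). Preserves old gcd iff gcd(6, v) = 6.
  Option A: v=64, gcd(6,64)=2 -> changes
  Option B: v=23, gcd(6,23)=1 -> changes
  Option C: v=24, gcd(6,24)=6 -> preserves
  Option D: v=52, gcd(6,52)=2 -> changes
  Option E: v=73, gcd(6,73)=1 -> changes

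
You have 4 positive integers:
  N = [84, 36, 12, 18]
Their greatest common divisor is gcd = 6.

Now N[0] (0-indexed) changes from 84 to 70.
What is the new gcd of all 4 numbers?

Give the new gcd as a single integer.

Answer: 2

Derivation:
Numbers: [84, 36, 12, 18], gcd = 6
Change: index 0, 84 -> 70
gcd of the OTHER numbers (without index 0): gcd([36, 12, 18]) = 6
New gcd = gcd(g_others, new_val) = gcd(6, 70) = 2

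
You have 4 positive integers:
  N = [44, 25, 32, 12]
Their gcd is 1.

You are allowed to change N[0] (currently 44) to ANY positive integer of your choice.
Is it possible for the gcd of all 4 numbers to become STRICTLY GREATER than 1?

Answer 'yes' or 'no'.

Answer: no

Derivation:
Current gcd = 1
gcd of all OTHER numbers (without N[0]=44): gcd([25, 32, 12]) = 1
The new gcd after any change is gcd(1, new_value).
This can be at most 1.
Since 1 = old gcd 1, the gcd can only stay the same or decrease.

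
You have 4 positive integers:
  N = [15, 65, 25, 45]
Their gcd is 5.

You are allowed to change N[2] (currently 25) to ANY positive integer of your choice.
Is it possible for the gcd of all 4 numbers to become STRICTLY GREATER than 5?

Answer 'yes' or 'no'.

Answer: no

Derivation:
Current gcd = 5
gcd of all OTHER numbers (without N[2]=25): gcd([15, 65, 45]) = 5
The new gcd after any change is gcd(5, new_value).
This can be at most 5.
Since 5 = old gcd 5, the gcd can only stay the same or decrease.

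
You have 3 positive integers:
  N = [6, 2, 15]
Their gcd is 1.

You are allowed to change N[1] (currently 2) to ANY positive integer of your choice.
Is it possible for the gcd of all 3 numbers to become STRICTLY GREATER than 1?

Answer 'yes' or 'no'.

Current gcd = 1
gcd of all OTHER numbers (without N[1]=2): gcd([6, 15]) = 3
The new gcd after any change is gcd(3, new_value).
This can be at most 3.
Since 3 > old gcd 1, the gcd CAN increase (e.g., set N[1] = 3).

Answer: yes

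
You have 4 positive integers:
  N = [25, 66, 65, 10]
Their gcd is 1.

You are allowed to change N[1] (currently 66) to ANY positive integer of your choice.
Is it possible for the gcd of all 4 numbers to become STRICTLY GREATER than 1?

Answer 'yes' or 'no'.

Current gcd = 1
gcd of all OTHER numbers (without N[1]=66): gcd([25, 65, 10]) = 5
The new gcd after any change is gcd(5, new_value).
This can be at most 5.
Since 5 > old gcd 1, the gcd CAN increase (e.g., set N[1] = 5).

Answer: yes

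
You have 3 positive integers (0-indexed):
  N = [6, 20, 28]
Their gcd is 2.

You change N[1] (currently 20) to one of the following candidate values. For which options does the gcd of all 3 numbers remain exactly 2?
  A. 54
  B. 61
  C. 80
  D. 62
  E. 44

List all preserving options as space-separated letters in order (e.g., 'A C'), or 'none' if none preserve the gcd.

Old gcd = 2; gcd of others (without N[1]) = 2
New gcd for candidate v: gcd(2, v). Preserves old gcd iff gcd(2, v) = 2.
  Option A: v=54, gcd(2,54)=2 -> preserves
  Option B: v=61, gcd(2,61)=1 -> changes
  Option C: v=80, gcd(2,80)=2 -> preserves
  Option D: v=62, gcd(2,62)=2 -> preserves
  Option E: v=44, gcd(2,44)=2 -> preserves

Answer: A C D E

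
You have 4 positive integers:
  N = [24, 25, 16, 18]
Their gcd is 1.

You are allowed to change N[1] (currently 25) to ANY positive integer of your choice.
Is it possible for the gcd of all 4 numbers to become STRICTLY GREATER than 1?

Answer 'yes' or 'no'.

Current gcd = 1
gcd of all OTHER numbers (without N[1]=25): gcd([24, 16, 18]) = 2
The new gcd after any change is gcd(2, new_value).
This can be at most 2.
Since 2 > old gcd 1, the gcd CAN increase (e.g., set N[1] = 2).

Answer: yes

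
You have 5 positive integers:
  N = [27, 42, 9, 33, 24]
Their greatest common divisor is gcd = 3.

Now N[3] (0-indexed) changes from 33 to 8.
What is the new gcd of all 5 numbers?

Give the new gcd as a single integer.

Numbers: [27, 42, 9, 33, 24], gcd = 3
Change: index 3, 33 -> 8
gcd of the OTHER numbers (without index 3): gcd([27, 42, 9, 24]) = 3
New gcd = gcd(g_others, new_val) = gcd(3, 8) = 1

Answer: 1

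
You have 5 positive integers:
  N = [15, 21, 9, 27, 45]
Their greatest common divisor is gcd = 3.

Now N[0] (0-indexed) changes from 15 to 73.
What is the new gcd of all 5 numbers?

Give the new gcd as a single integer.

Answer: 1

Derivation:
Numbers: [15, 21, 9, 27, 45], gcd = 3
Change: index 0, 15 -> 73
gcd of the OTHER numbers (without index 0): gcd([21, 9, 27, 45]) = 3
New gcd = gcd(g_others, new_val) = gcd(3, 73) = 1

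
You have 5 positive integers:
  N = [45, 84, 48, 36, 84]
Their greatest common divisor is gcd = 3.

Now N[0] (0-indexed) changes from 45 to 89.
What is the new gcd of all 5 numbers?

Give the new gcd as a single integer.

Answer: 1

Derivation:
Numbers: [45, 84, 48, 36, 84], gcd = 3
Change: index 0, 45 -> 89
gcd of the OTHER numbers (without index 0): gcd([84, 48, 36, 84]) = 12
New gcd = gcd(g_others, new_val) = gcd(12, 89) = 1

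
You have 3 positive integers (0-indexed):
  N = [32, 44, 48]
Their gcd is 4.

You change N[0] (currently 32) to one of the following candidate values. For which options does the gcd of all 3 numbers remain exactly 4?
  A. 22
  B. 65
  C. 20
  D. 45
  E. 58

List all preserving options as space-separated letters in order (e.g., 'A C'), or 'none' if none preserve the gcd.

Answer: C

Derivation:
Old gcd = 4; gcd of others (without N[0]) = 4
New gcd for candidate v: gcd(4, v). Preserves old gcd iff gcd(4, v) = 4.
  Option A: v=22, gcd(4,22)=2 -> changes
  Option B: v=65, gcd(4,65)=1 -> changes
  Option C: v=20, gcd(4,20)=4 -> preserves
  Option D: v=45, gcd(4,45)=1 -> changes
  Option E: v=58, gcd(4,58)=2 -> changes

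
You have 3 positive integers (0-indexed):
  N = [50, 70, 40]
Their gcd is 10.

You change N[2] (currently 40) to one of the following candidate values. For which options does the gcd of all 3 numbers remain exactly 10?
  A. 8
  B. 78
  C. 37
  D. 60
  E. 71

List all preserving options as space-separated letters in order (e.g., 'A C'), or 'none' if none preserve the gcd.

Old gcd = 10; gcd of others (without N[2]) = 10
New gcd for candidate v: gcd(10, v). Preserves old gcd iff gcd(10, v) = 10.
  Option A: v=8, gcd(10,8)=2 -> changes
  Option B: v=78, gcd(10,78)=2 -> changes
  Option C: v=37, gcd(10,37)=1 -> changes
  Option D: v=60, gcd(10,60)=10 -> preserves
  Option E: v=71, gcd(10,71)=1 -> changes

Answer: D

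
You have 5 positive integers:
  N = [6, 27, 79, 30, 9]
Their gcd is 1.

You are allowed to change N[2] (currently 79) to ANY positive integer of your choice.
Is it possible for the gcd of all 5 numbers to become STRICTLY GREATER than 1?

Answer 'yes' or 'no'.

Answer: yes

Derivation:
Current gcd = 1
gcd of all OTHER numbers (without N[2]=79): gcd([6, 27, 30, 9]) = 3
The new gcd after any change is gcd(3, new_value).
This can be at most 3.
Since 3 > old gcd 1, the gcd CAN increase (e.g., set N[2] = 3).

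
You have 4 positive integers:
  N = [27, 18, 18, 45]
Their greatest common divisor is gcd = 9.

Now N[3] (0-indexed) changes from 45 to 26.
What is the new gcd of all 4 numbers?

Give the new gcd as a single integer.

Answer: 1

Derivation:
Numbers: [27, 18, 18, 45], gcd = 9
Change: index 3, 45 -> 26
gcd of the OTHER numbers (without index 3): gcd([27, 18, 18]) = 9
New gcd = gcd(g_others, new_val) = gcd(9, 26) = 1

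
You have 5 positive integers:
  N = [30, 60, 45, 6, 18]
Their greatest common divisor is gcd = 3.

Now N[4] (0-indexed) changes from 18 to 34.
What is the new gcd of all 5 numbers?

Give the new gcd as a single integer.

Numbers: [30, 60, 45, 6, 18], gcd = 3
Change: index 4, 18 -> 34
gcd of the OTHER numbers (without index 4): gcd([30, 60, 45, 6]) = 3
New gcd = gcd(g_others, new_val) = gcd(3, 34) = 1

Answer: 1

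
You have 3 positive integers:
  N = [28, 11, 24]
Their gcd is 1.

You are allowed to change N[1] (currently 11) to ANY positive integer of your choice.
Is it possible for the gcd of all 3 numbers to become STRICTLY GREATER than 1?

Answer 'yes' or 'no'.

Current gcd = 1
gcd of all OTHER numbers (without N[1]=11): gcd([28, 24]) = 4
The new gcd after any change is gcd(4, new_value).
This can be at most 4.
Since 4 > old gcd 1, the gcd CAN increase (e.g., set N[1] = 4).

Answer: yes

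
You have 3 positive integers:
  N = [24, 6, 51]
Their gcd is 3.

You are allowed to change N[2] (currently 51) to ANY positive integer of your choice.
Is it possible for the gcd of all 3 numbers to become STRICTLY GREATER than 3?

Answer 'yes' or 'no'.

Current gcd = 3
gcd of all OTHER numbers (without N[2]=51): gcd([24, 6]) = 6
The new gcd after any change is gcd(6, new_value).
This can be at most 6.
Since 6 > old gcd 3, the gcd CAN increase (e.g., set N[2] = 6).

Answer: yes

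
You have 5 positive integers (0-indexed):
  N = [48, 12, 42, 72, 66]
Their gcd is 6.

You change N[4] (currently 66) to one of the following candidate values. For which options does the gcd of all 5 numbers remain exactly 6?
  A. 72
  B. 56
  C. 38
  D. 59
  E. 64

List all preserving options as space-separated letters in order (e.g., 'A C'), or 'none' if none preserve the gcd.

Answer: A

Derivation:
Old gcd = 6; gcd of others (without N[4]) = 6
New gcd for candidate v: gcd(6, v). Preserves old gcd iff gcd(6, v) = 6.
  Option A: v=72, gcd(6,72)=6 -> preserves
  Option B: v=56, gcd(6,56)=2 -> changes
  Option C: v=38, gcd(6,38)=2 -> changes
  Option D: v=59, gcd(6,59)=1 -> changes
  Option E: v=64, gcd(6,64)=2 -> changes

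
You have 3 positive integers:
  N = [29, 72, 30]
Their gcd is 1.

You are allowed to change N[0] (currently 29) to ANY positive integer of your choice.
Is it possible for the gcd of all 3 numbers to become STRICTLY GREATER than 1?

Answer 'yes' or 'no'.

Current gcd = 1
gcd of all OTHER numbers (without N[0]=29): gcd([72, 30]) = 6
The new gcd after any change is gcd(6, new_value).
This can be at most 6.
Since 6 > old gcd 1, the gcd CAN increase (e.g., set N[0] = 6).

Answer: yes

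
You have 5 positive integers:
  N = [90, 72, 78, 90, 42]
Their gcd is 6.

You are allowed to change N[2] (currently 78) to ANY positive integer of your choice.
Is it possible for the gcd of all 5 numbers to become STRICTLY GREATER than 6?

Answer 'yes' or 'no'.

Answer: no

Derivation:
Current gcd = 6
gcd of all OTHER numbers (without N[2]=78): gcd([90, 72, 90, 42]) = 6
The new gcd after any change is gcd(6, new_value).
This can be at most 6.
Since 6 = old gcd 6, the gcd can only stay the same or decrease.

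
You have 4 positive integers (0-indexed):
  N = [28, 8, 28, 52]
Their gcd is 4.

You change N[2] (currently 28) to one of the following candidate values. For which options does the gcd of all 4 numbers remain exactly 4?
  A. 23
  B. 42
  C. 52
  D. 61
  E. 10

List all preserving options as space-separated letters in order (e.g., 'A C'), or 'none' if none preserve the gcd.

Old gcd = 4; gcd of others (without N[2]) = 4
New gcd for candidate v: gcd(4, v). Preserves old gcd iff gcd(4, v) = 4.
  Option A: v=23, gcd(4,23)=1 -> changes
  Option B: v=42, gcd(4,42)=2 -> changes
  Option C: v=52, gcd(4,52)=4 -> preserves
  Option D: v=61, gcd(4,61)=1 -> changes
  Option E: v=10, gcd(4,10)=2 -> changes

Answer: C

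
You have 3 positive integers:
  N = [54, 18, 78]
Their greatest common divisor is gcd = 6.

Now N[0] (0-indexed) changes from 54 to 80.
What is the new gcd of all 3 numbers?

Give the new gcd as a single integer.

Answer: 2

Derivation:
Numbers: [54, 18, 78], gcd = 6
Change: index 0, 54 -> 80
gcd of the OTHER numbers (without index 0): gcd([18, 78]) = 6
New gcd = gcd(g_others, new_val) = gcd(6, 80) = 2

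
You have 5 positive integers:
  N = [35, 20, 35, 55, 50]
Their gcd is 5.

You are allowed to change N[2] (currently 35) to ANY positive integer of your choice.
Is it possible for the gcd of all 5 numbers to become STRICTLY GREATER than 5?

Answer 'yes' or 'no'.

Answer: no

Derivation:
Current gcd = 5
gcd of all OTHER numbers (without N[2]=35): gcd([35, 20, 55, 50]) = 5
The new gcd after any change is gcd(5, new_value).
This can be at most 5.
Since 5 = old gcd 5, the gcd can only stay the same or decrease.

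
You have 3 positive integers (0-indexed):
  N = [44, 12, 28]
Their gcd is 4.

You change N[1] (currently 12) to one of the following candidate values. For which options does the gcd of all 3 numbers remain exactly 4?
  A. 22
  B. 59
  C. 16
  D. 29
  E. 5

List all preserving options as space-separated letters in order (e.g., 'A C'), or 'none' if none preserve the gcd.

Answer: C

Derivation:
Old gcd = 4; gcd of others (without N[1]) = 4
New gcd for candidate v: gcd(4, v). Preserves old gcd iff gcd(4, v) = 4.
  Option A: v=22, gcd(4,22)=2 -> changes
  Option B: v=59, gcd(4,59)=1 -> changes
  Option C: v=16, gcd(4,16)=4 -> preserves
  Option D: v=29, gcd(4,29)=1 -> changes
  Option E: v=5, gcd(4,5)=1 -> changes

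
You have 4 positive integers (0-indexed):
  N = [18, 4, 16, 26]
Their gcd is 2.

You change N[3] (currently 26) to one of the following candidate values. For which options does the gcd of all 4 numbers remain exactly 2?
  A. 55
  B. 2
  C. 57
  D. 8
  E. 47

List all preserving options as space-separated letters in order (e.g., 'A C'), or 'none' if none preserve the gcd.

Answer: B D

Derivation:
Old gcd = 2; gcd of others (without N[3]) = 2
New gcd for candidate v: gcd(2, v). Preserves old gcd iff gcd(2, v) = 2.
  Option A: v=55, gcd(2,55)=1 -> changes
  Option B: v=2, gcd(2,2)=2 -> preserves
  Option C: v=57, gcd(2,57)=1 -> changes
  Option D: v=8, gcd(2,8)=2 -> preserves
  Option E: v=47, gcd(2,47)=1 -> changes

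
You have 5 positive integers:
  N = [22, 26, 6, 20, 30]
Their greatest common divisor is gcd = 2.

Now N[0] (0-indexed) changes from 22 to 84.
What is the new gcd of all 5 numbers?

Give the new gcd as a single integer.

Answer: 2

Derivation:
Numbers: [22, 26, 6, 20, 30], gcd = 2
Change: index 0, 22 -> 84
gcd of the OTHER numbers (without index 0): gcd([26, 6, 20, 30]) = 2
New gcd = gcd(g_others, new_val) = gcd(2, 84) = 2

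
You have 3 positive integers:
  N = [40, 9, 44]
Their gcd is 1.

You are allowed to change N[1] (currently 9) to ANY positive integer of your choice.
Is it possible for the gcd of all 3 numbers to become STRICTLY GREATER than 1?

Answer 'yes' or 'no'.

Current gcd = 1
gcd of all OTHER numbers (without N[1]=9): gcd([40, 44]) = 4
The new gcd after any change is gcd(4, new_value).
This can be at most 4.
Since 4 > old gcd 1, the gcd CAN increase (e.g., set N[1] = 4).

Answer: yes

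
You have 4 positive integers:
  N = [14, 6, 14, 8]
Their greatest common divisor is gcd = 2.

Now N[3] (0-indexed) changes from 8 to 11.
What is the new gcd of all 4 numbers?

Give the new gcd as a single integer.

Numbers: [14, 6, 14, 8], gcd = 2
Change: index 3, 8 -> 11
gcd of the OTHER numbers (without index 3): gcd([14, 6, 14]) = 2
New gcd = gcd(g_others, new_val) = gcd(2, 11) = 1

Answer: 1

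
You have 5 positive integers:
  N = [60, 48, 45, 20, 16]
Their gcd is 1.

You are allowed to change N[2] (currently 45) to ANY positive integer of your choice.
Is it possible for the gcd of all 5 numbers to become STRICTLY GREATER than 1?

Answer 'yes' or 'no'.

Answer: yes

Derivation:
Current gcd = 1
gcd of all OTHER numbers (without N[2]=45): gcd([60, 48, 20, 16]) = 4
The new gcd after any change is gcd(4, new_value).
This can be at most 4.
Since 4 > old gcd 1, the gcd CAN increase (e.g., set N[2] = 4).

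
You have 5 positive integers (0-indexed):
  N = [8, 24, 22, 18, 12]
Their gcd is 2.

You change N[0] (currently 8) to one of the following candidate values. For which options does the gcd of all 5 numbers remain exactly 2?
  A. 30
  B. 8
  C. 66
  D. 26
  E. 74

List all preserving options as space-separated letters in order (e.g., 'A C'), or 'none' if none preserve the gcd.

Answer: A B C D E

Derivation:
Old gcd = 2; gcd of others (without N[0]) = 2
New gcd for candidate v: gcd(2, v). Preserves old gcd iff gcd(2, v) = 2.
  Option A: v=30, gcd(2,30)=2 -> preserves
  Option B: v=8, gcd(2,8)=2 -> preserves
  Option C: v=66, gcd(2,66)=2 -> preserves
  Option D: v=26, gcd(2,26)=2 -> preserves
  Option E: v=74, gcd(2,74)=2 -> preserves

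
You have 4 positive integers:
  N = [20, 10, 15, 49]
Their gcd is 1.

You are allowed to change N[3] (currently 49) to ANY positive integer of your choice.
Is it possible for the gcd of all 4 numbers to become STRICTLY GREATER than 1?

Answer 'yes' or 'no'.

Current gcd = 1
gcd of all OTHER numbers (without N[3]=49): gcd([20, 10, 15]) = 5
The new gcd after any change is gcd(5, new_value).
This can be at most 5.
Since 5 > old gcd 1, the gcd CAN increase (e.g., set N[3] = 5).

Answer: yes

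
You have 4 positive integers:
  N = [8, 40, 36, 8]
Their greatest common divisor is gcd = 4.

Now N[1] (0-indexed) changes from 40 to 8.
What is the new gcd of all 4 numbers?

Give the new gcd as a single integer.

Numbers: [8, 40, 36, 8], gcd = 4
Change: index 1, 40 -> 8
gcd of the OTHER numbers (without index 1): gcd([8, 36, 8]) = 4
New gcd = gcd(g_others, new_val) = gcd(4, 8) = 4

Answer: 4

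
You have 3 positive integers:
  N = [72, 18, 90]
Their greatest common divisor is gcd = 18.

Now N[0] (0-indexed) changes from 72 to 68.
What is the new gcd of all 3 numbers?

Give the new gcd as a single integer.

Numbers: [72, 18, 90], gcd = 18
Change: index 0, 72 -> 68
gcd of the OTHER numbers (without index 0): gcd([18, 90]) = 18
New gcd = gcd(g_others, new_val) = gcd(18, 68) = 2

Answer: 2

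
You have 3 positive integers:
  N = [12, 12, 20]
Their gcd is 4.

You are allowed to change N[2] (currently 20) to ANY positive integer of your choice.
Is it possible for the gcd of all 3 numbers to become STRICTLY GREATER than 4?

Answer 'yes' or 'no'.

Current gcd = 4
gcd of all OTHER numbers (without N[2]=20): gcd([12, 12]) = 12
The new gcd after any change is gcd(12, new_value).
This can be at most 12.
Since 12 > old gcd 4, the gcd CAN increase (e.g., set N[2] = 12).

Answer: yes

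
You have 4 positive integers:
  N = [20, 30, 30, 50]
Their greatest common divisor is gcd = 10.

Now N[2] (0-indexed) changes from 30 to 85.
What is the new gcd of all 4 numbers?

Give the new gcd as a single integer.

Answer: 5

Derivation:
Numbers: [20, 30, 30, 50], gcd = 10
Change: index 2, 30 -> 85
gcd of the OTHER numbers (without index 2): gcd([20, 30, 50]) = 10
New gcd = gcd(g_others, new_val) = gcd(10, 85) = 5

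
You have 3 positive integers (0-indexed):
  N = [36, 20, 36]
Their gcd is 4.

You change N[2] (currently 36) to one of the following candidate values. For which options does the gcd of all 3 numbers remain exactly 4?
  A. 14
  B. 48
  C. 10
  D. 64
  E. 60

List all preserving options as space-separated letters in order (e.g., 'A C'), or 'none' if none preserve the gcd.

Answer: B D E

Derivation:
Old gcd = 4; gcd of others (without N[2]) = 4
New gcd for candidate v: gcd(4, v). Preserves old gcd iff gcd(4, v) = 4.
  Option A: v=14, gcd(4,14)=2 -> changes
  Option B: v=48, gcd(4,48)=4 -> preserves
  Option C: v=10, gcd(4,10)=2 -> changes
  Option D: v=64, gcd(4,64)=4 -> preserves
  Option E: v=60, gcd(4,60)=4 -> preserves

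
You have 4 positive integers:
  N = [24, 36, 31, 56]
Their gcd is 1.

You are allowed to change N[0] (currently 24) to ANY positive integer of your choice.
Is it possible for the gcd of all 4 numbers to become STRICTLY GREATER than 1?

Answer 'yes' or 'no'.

Answer: no

Derivation:
Current gcd = 1
gcd of all OTHER numbers (without N[0]=24): gcd([36, 31, 56]) = 1
The new gcd after any change is gcd(1, new_value).
This can be at most 1.
Since 1 = old gcd 1, the gcd can only stay the same or decrease.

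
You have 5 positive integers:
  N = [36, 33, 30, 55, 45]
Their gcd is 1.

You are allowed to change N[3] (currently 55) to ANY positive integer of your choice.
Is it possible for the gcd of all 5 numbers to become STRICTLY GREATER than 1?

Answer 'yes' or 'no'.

Current gcd = 1
gcd of all OTHER numbers (without N[3]=55): gcd([36, 33, 30, 45]) = 3
The new gcd after any change is gcd(3, new_value).
This can be at most 3.
Since 3 > old gcd 1, the gcd CAN increase (e.g., set N[3] = 3).

Answer: yes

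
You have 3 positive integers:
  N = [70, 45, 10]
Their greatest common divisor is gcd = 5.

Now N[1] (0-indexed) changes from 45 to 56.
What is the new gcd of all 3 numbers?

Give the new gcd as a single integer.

Answer: 2

Derivation:
Numbers: [70, 45, 10], gcd = 5
Change: index 1, 45 -> 56
gcd of the OTHER numbers (without index 1): gcd([70, 10]) = 10
New gcd = gcd(g_others, new_val) = gcd(10, 56) = 2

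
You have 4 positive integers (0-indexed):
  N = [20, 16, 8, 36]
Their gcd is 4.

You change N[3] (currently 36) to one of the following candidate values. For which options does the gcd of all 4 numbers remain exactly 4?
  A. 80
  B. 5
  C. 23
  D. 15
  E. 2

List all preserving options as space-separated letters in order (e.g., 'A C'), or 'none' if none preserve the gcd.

Answer: A

Derivation:
Old gcd = 4; gcd of others (without N[3]) = 4
New gcd for candidate v: gcd(4, v). Preserves old gcd iff gcd(4, v) = 4.
  Option A: v=80, gcd(4,80)=4 -> preserves
  Option B: v=5, gcd(4,5)=1 -> changes
  Option C: v=23, gcd(4,23)=1 -> changes
  Option D: v=15, gcd(4,15)=1 -> changes
  Option E: v=2, gcd(4,2)=2 -> changes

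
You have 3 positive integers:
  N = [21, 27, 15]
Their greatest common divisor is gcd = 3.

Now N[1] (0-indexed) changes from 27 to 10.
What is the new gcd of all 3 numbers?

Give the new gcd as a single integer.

Numbers: [21, 27, 15], gcd = 3
Change: index 1, 27 -> 10
gcd of the OTHER numbers (without index 1): gcd([21, 15]) = 3
New gcd = gcd(g_others, new_val) = gcd(3, 10) = 1

Answer: 1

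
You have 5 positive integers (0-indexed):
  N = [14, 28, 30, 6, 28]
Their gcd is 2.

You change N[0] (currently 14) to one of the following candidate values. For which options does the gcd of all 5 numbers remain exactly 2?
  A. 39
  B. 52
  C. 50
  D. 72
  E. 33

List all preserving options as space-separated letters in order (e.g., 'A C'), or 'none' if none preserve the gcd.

Old gcd = 2; gcd of others (without N[0]) = 2
New gcd for candidate v: gcd(2, v). Preserves old gcd iff gcd(2, v) = 2.
  Option A: v=39, gcd(2,39)=1 -> changes
  Option B: v=52, gcd(2,52)=2 -> preserves
  Option C: v=50, gcd(2,50)=2 -> preserves
  Option D: v=72, gcd(2,72)=2 -> preserves
  Option E: v=33, gcd(2,33)=1 -> changes

Answer: B C D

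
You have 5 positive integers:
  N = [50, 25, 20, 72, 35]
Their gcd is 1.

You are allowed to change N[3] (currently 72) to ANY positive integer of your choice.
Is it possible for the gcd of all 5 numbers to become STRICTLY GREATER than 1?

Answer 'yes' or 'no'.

Current gcd = 1
gcd of all OTHER numbers (without N[3]=72): gcd([50, 25, 20, 35]) = 5
The new gcd after any change is gcd(5, new_value).
This can be at most 5.
Since 5 > old gcd 1, the gcd CAN increase (e.g., set N[3] = 5).

Answer: yes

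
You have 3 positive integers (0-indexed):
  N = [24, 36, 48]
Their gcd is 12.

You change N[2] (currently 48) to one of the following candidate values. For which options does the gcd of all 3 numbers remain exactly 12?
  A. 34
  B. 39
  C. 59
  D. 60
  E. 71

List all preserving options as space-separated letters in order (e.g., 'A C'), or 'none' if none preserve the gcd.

Answer: D

Derivation:
Old gcd = 12; gcd of others (without N[2]) = 12
New gcd for candidate v: gcd(12, v). Preserves old gcd iff gcd(12, v) = 12.
  Option A: v=34, gcd(12,34)=2 -> changes
  Option B: v=39, gcd(12,39)=3 -> changes
  Option C: v=59, gcd(12,59)=1 -> changes
  Option D: v=60, gcd(12,60)=12 -> preserves
  Option E: v=71, gcd(12,71)=1 -> changes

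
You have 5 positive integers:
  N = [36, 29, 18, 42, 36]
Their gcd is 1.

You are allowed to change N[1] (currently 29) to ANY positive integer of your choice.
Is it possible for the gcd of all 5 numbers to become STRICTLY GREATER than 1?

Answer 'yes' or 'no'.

Current gcd = 1
gcd of all OTHER numbers (without N[1]=29): gcd([36, 18, 42, 36]) = 6
The new gcd after any change is gcd(6, new_value).
This can be at most 6.
Since 6 > old gcd 1, the gcd CAN increase (e.g., set N[1] = 6).

Answer: yes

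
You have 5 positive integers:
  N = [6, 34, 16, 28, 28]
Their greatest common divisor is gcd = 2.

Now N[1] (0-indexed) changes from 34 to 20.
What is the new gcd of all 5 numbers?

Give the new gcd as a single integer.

Answer: 2

Derivation:
Numbers: [6, 34, 16, 28, 28], gcd = 2
Change: index 1, 34 -> 20
gcd of the OTHER numbers (without index 1): gcd([6, 16, 28, 28]) = 2
New gcd = gcd(g_others, new_val) = gcd(2, 20) = 2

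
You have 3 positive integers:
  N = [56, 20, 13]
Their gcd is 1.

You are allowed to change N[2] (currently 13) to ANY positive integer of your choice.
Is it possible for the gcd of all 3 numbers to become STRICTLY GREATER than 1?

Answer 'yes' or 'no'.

Current gcd = 1
gcd of all OTHER numbers (without N[2]=13): gcd([56, 20]) = 4
The new gcd after any change is gcd(4, new_value).
This can be at most 4.
Since 4 > old gcd 1, the gcd CAN increase (e.g., set N[2] = 4).

Answer: yes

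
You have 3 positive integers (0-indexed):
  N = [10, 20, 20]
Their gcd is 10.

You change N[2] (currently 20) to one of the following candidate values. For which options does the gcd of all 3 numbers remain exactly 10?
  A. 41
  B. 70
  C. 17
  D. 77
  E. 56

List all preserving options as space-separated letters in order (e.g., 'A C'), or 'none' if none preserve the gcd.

Old gcd = 10; gcd of others (without N[2]) = 10
New gcd for candidate v: gcd(10, v). Preserves old gcd iff gcd(10, v) = 10.
  Option A: v=41, gcd(10,41)=1 -> changes
  Option B: v=70, gcd(10,70)=10 -> preserves
  Option C: v=17, gcd(10,17)=1 -> changes
  Option D: v=77, gcd(10,77)=1 -> changes
  Option E: v=56, gcd(10,56)=2 -> changes

Answer: B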